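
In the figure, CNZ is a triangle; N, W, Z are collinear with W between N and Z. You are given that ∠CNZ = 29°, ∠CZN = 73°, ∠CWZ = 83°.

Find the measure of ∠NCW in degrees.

∠NCW = 54°

1. ∠CNW = 29°  [W on ray NZ]
2. ∠CWN = 97°  [linear pair at W on NZ]
3. ∠NCW = 54°  [△CNW]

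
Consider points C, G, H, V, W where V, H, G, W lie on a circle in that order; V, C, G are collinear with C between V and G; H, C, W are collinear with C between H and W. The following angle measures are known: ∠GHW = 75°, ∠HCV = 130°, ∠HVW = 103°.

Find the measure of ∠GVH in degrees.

∠GVH = 28°

1. ∠HGW = 77°  [cyclic VHGW, opposite ∠V+∠G]
2. ∠GWH = 28°  [△HGW]
3. ∠GVH = 28°  [same arc HG]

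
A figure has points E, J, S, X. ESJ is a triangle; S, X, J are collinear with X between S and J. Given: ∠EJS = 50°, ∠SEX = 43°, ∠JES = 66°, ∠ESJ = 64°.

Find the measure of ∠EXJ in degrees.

∠EXJ = 107°

1. ∠ESX = 64°  [X on ray SJ]
2. ∠EXS = 73°  [△ESX]
3. ∠EXJ = 107°  [linear pair at X on SJ]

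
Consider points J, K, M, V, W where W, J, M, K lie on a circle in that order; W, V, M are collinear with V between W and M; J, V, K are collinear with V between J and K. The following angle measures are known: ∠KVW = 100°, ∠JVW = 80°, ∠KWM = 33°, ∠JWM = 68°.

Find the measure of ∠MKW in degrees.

1. ∠KVM = 80°  [linear pair at V on WM]
2. ∠JKM = 68°  [same arc JM]
3. ∠KMW = 32°  [△MVK]
4. ∠MKW = 115°  [△WMK]

∠MKW = 115°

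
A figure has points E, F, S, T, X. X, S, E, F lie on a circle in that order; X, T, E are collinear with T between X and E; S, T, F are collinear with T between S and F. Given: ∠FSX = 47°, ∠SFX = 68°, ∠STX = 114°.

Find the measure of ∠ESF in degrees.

∠ESF = 46°

1. ∠SEX = 68°  [same arc XS]
2. ∠ETS = 66°  [linear pair at T on XE]
3. ∠ESF = 46°  [△STE]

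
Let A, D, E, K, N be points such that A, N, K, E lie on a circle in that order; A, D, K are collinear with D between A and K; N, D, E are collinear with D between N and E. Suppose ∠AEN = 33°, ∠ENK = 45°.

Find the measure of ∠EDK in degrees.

1. ∠EAK = 45°  [same arc KE]
2. ∠ADE = 102°  [△ADE]
3. ∠EDK = 78°  [linear pair at D on AK]

∠EDK = 78°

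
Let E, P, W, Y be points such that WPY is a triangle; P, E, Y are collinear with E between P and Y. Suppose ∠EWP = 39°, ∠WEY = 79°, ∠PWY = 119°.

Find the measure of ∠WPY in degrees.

1. ∠PEW = 101°  [linear pair at E on PY]
2. ∠EPW = 40°  [△WPE]
3. ∠WPY = 40°  [E on ray PY]

∠WPY = 40°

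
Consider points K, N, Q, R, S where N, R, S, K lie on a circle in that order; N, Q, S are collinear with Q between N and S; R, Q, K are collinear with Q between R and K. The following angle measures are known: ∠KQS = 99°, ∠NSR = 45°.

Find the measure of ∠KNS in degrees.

∠KNS = 54°

1. ∠KQN = 81°  [linear pair at Q on NS]
2. ∠NKR = 45°  [same arc NR]
3. ∠KNS = 54°  [△NQK]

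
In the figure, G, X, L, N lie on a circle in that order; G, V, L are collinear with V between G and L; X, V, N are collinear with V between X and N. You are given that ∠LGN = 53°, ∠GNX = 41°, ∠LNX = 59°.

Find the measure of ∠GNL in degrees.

1. ∠GLX = 41°  [same arc GX]
2. ∠LGX = 59°  [same arc XL]
3. ∠GXL = 80°  [△GXL]
4. ∠GNL = 100°  [cyclic GXLN, opposite ∠X+∠N]

∠GNL = 100°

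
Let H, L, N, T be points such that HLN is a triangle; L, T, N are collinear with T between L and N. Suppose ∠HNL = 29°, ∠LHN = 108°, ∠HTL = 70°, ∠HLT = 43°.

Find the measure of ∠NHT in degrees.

∠NHT = 41°

1. ∠HNT = 29°  [T on ray NL]
2. ∠HTN = 110°  [linear pair at T on LN]
3. ∠NHT = 41°  [△HTN]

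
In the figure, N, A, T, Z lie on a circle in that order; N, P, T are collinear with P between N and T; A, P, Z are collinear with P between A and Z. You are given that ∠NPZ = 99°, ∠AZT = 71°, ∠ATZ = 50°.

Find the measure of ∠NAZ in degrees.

1. ∠APT = 99°  [vertical angles at P]
2. ∠ANT = 71°  [same arc AT]
3. ∠APN = 81°  [linear pair at P on NT]
4. ∠NAZ = 28°  [△NPA]

∠NAZ = 28°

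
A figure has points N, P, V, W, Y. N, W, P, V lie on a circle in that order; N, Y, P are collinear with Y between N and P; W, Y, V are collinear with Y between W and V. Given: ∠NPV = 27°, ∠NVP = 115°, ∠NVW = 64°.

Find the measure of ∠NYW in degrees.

∠NYW = 102°

1. ∠NWV = 27°  [same arc NV]
2. ∠NWP = 65°  [cyclic NWPV, opposite ∠W+∠V]
3. ∠NPW = 64°  [same arc NW]
4. ∠PNW = 51°  [△NWP]
5. ∠NYW = 102°  [△NYW]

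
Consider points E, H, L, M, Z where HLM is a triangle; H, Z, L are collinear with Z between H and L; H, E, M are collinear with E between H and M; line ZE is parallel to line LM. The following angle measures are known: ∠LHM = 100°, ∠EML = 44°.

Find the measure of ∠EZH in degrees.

∠EZH = 36°

1. ∠HML = 44°  [E on ray MH]
2. ∠HLM = 36°  [△HLM]
3. ∠EZH = 36°  [ZE∥LM, corresponding at Z]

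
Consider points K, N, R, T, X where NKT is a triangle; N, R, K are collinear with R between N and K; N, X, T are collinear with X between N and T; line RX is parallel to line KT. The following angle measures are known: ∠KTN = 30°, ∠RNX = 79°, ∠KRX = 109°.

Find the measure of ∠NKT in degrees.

∠NKT = 71°

1. ∠NXR = 30°  [RX∥KT, corresponding at X]
2. ∠NRX = 71°  [△NRX]
3. ∠NKT = 71°  [RX∥KT, corresponding at R]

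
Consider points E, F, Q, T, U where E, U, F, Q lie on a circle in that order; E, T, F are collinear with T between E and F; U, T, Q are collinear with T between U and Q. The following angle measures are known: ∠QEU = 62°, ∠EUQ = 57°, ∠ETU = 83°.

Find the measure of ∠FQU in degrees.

∠FQU = 40°

1. ∠EFQ = 57°  [same arc EQ]
2. ∠FTQ = 83°  [vertical angles at T]
3. ∠FQU = 40°  [△FTQ]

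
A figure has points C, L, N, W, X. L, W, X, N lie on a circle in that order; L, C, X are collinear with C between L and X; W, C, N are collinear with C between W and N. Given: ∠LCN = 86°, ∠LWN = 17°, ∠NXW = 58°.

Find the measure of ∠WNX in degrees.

1. ∠NCX = 94°  [linear pair at C on LX]
2. ∠LXN = 17°  [same arc LN]
3. ∠WNX = 69°  [△XCN]

∠WNX = 69°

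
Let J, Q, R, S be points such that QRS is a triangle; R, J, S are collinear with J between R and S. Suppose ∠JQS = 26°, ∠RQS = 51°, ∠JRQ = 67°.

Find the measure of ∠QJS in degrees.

1. ∠QRS = 67°  [J on ray RS]
2. ∠QSR = 62°  [△QRS]
3. ∠JSQ = 62°  [J on ray SR]
4. ∠QJS = 92°  [△QJS]

∠QJS = 92°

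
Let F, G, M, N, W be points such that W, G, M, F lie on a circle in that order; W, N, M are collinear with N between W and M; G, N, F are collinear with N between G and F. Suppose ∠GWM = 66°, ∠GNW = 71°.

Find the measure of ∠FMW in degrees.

∠FMW = 43°

1. ∠GFM = 66°  [same arc GM]
2. ∠FNM = 71°  [vertical angles at N]
3. ∠FMW = 43°  [△MNF]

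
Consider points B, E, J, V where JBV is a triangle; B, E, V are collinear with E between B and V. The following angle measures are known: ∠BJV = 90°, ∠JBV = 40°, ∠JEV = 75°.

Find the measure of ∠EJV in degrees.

∠EJV = 55°

1. ∠BVJ = 50°  [△JBV]
2. ∠EVJ = 50°  [E on ray VB]
3. ∠EJV = 55°  [△JEV]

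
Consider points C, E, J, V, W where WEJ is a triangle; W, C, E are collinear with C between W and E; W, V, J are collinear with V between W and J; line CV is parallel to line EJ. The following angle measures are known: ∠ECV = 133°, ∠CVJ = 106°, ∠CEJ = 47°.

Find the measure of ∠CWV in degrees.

∠CWV = 59°

1. ∠VCW = 47°  [linear pair at C on WE]
2. ∠CVW = 74°  [linear pair at V on WJ]
3. ∠CWV = 59°  [△WCV]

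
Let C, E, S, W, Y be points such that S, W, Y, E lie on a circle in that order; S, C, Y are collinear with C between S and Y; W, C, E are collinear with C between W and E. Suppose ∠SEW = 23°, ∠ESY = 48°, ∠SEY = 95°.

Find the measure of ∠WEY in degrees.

∠WEY = 72°

1. ∠ECS = 109°  [△SCE]
2. ∠EYS = 37°  [△SYE]
3. ∠ECY = 71°  [linear pair at C on SY]
4. ∠WEY = 72°  [△YCE]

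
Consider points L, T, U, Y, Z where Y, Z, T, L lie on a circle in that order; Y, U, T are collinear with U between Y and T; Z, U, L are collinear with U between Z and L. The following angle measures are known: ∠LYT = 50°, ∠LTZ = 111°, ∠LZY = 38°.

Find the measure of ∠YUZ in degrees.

1. ∠LZT = 50°  [same arc TL]
2. ∠TLZ = 19°  [△ZTL]
3. ∠TYZ = 19°  [same arc ZT]
4. ∠YUZ = 123°  [△YUZ]

∠YUZ = 123°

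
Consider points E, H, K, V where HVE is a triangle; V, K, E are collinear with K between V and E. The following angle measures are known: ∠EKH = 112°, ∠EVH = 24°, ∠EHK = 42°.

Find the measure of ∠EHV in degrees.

∠EHV = 130°

1. ∠HEK = 26°  [△HKE]
2. ∠HEV = 26°  [K on ray EV]
3. ∠EHV = 130°  [△HVE]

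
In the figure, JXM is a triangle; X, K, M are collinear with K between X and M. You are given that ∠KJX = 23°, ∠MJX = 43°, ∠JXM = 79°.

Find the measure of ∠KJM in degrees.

∠KJM = 20°

1. ∠JMX = 58°  [△JXM]
2. ∠JXK = 79°  [K on ray XM]
3. ∠JMK = 58°  [K on ray MX]
4. ∠JKX = 78°  [△JXK]
5. ∠JKM = 102°  [linear pair at K on XM]
6. ∠KJM = 20°  [△JKM]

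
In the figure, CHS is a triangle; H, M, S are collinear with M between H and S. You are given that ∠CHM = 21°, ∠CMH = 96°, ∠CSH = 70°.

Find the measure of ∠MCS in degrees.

∠MCS = 26°

1. ∠CMS = 84°  [linear pair at M on HS]
2. ∠CSM = 70°  [M on ray SH]
3. ∠MCS = 26°  [△CMS]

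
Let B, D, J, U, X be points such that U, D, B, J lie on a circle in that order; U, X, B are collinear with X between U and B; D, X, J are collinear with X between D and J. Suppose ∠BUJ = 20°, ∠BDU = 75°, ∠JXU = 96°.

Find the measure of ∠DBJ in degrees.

1. ∠BDJ = 20°  [same arc BJ]
2. ∠BJU = 105°  [cyclic UDBJ, opposite ∠D+∠J]
3. ∠BXJ = 84°  [linear pair at X on UB]
4. ∠JBU = 55°  [△UBJ]
5. ∠BJD = 41°  [△BXJ]
6. ∠DBJ = 119°  [△DBJ]

∠DBJ = 119°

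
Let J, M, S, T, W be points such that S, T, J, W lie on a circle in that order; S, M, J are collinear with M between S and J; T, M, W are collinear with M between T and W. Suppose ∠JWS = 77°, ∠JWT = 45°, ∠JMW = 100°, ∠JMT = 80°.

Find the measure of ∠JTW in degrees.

1. ∠JTS = 103°  [cyclic STJW, opposite ∠T+∠W]
2. ∠JST = 45°  [same arc TJ]
3. ∠SJT = 32°  [△STJ]
4. ∠JTW = 68°  [△TMJ]

∠JTW = 68°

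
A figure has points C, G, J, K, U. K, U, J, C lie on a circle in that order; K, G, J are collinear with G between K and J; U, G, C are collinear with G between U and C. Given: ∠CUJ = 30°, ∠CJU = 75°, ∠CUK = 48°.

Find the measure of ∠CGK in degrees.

1. ∠CKJ = 30°  [same arc JC]
2. ∠CKU = 105°  [cyclic KUJC, opposite ∠K+∠J]
3. ∠KCU = 27°  [△KUC]
4. ∠CGK = 123°  [△KGC]

∠CGK = 123°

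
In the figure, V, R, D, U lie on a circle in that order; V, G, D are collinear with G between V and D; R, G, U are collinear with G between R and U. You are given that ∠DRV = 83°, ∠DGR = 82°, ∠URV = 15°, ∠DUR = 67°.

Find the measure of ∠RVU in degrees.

∠RVU = 135°

1. ∠DUV = 97°  [cyclic VRDU, opposite ∠R+∠U]
2. ∠UGV = 82°  [vertical angles at G]
3. ∠UDV = 15°  [same arc VU]
4. ∠DVU = 68°  [△VDU]
5. ∠RUV = 30°  [△VGU]
6. ∠RVU = 135°  [△VRU]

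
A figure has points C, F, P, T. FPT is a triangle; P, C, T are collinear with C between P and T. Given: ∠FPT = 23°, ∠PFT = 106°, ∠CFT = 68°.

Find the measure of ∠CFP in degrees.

∠CFP = 38°

1. ∠FTP = 51°  [△FPT]
2. ∠CPF = 23°  [C on ray PT]
3. ∠CTF = 51°  [C on ray TP]
4. ∠FCT = 61°  [△FCT]
5. ∠FCP = 119°  [linear pair at C on PT]
6. ∠CFP = 38°  [△FPC]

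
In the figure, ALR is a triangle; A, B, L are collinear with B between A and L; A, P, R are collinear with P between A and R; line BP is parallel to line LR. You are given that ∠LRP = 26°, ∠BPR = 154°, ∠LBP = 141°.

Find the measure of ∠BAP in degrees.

∠BAP = 115°

1. ∠APB = 26°  [linear pair at P on AR]
2. ∠ABP = 39°  [linear pair at B on AL]
3. ∠BAP = 115°  [△ABP]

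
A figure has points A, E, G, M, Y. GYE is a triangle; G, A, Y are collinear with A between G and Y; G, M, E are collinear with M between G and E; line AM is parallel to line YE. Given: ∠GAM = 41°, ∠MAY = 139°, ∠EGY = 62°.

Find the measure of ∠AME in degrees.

1. ∠EYG = 41°  [AM∥YE, corresponding at A]
2. ∠GEY = 77°  [△GYE]
3. ∠AMG = 77°  [AM∥YE, corresponding at M]
4. ∠AME = 103°  [linear pair at M on GE]

∠AME = 103°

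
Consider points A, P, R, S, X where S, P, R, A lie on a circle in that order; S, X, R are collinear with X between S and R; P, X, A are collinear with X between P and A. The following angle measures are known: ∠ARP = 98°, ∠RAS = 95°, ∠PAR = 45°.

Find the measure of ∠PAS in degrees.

∠PAS = 50°

1. ∠RPS = 85°  [cyclic SPRA, opposite ∠P+∠A]
2. ∠PSR = 45°  [same arc PR]
3. ∠PRS = 50°  [△SPR]
4. ∠PAS = 50°  [same arc SP]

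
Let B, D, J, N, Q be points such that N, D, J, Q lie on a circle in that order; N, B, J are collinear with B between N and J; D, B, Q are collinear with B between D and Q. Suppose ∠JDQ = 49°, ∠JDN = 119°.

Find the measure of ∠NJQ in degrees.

∠NJQ = 70°

1. ∠JNQ = 49°  [same arc JQ]
2. ∠JQN = 61°  [cyclic NDJQ, opposite ∠D+∠Q]
3. ∠NJQ = 70°  [△NJQ]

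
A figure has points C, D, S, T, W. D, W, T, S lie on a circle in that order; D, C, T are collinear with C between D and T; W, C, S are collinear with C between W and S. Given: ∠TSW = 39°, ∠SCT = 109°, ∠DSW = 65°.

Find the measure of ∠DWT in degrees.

1. ∠TDW = 39°  [same arc WT]
2. ∠DTW = 65°  [same arc DW]
3. ∠DWT = 76°  [△DWT]

∠DWT = 76°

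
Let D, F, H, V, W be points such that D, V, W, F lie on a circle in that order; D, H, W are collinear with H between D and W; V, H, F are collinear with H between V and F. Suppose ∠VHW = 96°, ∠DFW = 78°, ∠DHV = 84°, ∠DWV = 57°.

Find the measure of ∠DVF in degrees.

∠DVF = 75°

1. ∠DVW = 102°  [cyclic DVWF, opposite ∠V+∠F]
2. ∠VDW = 21°  [△DVW]
3. ∠DVF = 75°  [△DHV]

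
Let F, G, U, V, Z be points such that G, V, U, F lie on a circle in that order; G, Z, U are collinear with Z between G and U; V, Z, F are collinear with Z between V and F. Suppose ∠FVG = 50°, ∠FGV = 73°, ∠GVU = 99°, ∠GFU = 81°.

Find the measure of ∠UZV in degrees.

∠UZV = 74°

1. ∠FUG = 50°  [same arc GF]
2. ∠GFV = 57°  [△GVF]
3. ∠FGU = 49°  [△GUF]
4. ∠GUV = 57°  [same arc GV]
5. ∠FVU = 49°  [same arc UF]
6. ∠UZV = 74°  [△VZU]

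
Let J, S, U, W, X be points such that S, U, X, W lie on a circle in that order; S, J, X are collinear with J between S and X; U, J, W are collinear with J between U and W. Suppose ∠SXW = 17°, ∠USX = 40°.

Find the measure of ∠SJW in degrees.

1. ∠UWX = 40°  [same arc UX]
2. ∠WJX = 123°  [△XJW]
3. ∠SJW = 57°  [linear pair at J on SX]

∠SJW = 57°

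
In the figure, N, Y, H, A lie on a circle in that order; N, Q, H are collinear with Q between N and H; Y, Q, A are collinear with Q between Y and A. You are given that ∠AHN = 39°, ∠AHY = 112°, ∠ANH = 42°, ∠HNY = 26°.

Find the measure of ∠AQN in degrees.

1. ∠AYN = 39°  [same arc NA]
2. ∠ANY = 68°  [cyclic NYHA, opposite ∠N+∠H]
3. ∠NAY = 73°  [△NYA]
4. ∠AQN = 65°  [△NQA]

∠AQN = 65°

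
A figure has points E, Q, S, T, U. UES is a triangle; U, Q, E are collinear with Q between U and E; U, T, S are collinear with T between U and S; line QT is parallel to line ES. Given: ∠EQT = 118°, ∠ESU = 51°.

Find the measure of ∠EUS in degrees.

1. ∠TQU = 62°  [linear pair at Q on UE]
2. ∠QTU = 51°  [QT∥ES, corresponding at T]
3. ∠QUT = 67°  [△UQT]
4. ∠EUS = 67°  [Q on UE, T on US]

∠EUS = 67°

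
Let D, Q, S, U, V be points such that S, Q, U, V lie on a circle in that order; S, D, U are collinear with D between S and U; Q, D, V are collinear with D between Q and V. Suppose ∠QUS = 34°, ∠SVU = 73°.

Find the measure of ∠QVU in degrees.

∠QVU = 39°

1. ∠SQU = 107°  [cyclic SQUV, opposite ∠Q+∠V]
2. ∠QSU = 39°  [△SQU]
3. ∠QVU = 39°  [same arc QU]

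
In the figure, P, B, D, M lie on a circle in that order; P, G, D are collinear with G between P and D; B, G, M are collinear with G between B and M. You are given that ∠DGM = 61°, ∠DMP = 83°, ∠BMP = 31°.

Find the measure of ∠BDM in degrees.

1. ∠BGP = 61°  [vertical angles at G]
2. ∠DBP = 97°  [cyclic PBDM, opposite ∠B+∠M]
3. ∠BDP = 31°  [same arc PB]
4. ∠BGD = 119°  [linear pair at G on PD]
5. ∠BPD = 52°  [△PBD]
6. ∠DBM = 30°  [△BGD]
7. ∠BMD = 52°  [same arc BD]
8. ∠BDM = 98°  [△BDM]

∠BDM = 98°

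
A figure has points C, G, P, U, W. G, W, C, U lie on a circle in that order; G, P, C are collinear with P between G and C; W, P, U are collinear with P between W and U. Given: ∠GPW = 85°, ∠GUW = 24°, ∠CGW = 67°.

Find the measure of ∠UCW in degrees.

∠UCW = 52°

1. ∠GWU = 28°  [△GPW]
2. ∠UGW = 128°  [△GWU]
3. ∠UCW = 52°  [cyclic GWCU, opposite ∠G+∠C]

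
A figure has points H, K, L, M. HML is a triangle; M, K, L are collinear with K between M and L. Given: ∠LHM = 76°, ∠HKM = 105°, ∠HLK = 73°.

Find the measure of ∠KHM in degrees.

1. ∠HLM = 73°  [K on ray LM]
2. ∠HML = 31°  [△HML]
3. ∠HMK = 31°  [K on ray ML]
4. ∠KHM = 44°  [△HMK]

∠KHM = 44°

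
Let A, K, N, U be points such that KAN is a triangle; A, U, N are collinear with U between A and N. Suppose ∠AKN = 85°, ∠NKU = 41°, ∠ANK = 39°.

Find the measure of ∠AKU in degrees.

1. ∠KAN = 56°  [△KAN]
2. ∠KNU = 39°  [U on ray NA]
3. ∠KAU = 56°  [U on ray AN]
4. ∠KUN = 100°  [△KUN]
5. ∠AUK = 80°  [linear pair at U on AN]
6. ∠AKU = 44°  [△KAU]

∠AKU = 44°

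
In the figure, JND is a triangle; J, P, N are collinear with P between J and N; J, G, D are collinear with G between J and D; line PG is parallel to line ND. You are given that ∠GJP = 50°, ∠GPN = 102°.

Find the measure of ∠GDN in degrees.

∠GDN = 52°

1. ∠GPJ = 78°  [linear pair at P on JN]
2. ∠JGP = 52°  [△JPG]
3. ∠DGP = 128°  [linear pair at G on JD]
4. ∠GDN = 52°  [PG∥ND, co-interior at D–G]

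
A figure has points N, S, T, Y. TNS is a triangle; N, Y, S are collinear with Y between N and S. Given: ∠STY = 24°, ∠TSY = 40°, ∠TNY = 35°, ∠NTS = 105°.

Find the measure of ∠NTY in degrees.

1. ∠SYT = 116°  [△TYS]
2. ∠NYT = 64°  [linear pair at Y on NS]
3. ∠NTY = 81°  [△TNY]

∠NTY = 81°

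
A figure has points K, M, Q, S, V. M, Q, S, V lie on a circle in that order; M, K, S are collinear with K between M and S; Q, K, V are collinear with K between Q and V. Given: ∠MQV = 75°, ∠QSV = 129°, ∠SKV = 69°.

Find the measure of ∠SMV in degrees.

∠SMV = 15°

1. ∠QMV = 51°  [cyclic MQSV, opposite ∠M+∠S]
2. ∠MKV = 111°  [linear pair at K on MS]
3. ∠MVQ = 54°  [△MQV]
4. ∠SMV = 15°  [△MKV]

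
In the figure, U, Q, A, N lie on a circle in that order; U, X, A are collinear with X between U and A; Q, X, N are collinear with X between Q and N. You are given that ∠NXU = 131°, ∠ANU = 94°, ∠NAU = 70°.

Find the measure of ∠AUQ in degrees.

1. ∠AXQ = 131°  [vertical angles at X]
2. ∠NQU = 70°  [same arc UN]
3. ∠QXU = 49°  [linear pair at X on UA]
4. ∠AUQ = 61°  [△UXQ]

∠AUQ = 61°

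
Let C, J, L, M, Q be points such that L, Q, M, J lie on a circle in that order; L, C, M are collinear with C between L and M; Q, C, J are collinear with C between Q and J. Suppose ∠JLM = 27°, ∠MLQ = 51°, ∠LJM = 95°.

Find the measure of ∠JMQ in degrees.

∠JMQ = 102°

1. ∠JQM = 27°  [same arc MJ]
2. ∠MJQ = 51°  [same arc QM]
3. ∠JMQ = 102°  [△QMJ]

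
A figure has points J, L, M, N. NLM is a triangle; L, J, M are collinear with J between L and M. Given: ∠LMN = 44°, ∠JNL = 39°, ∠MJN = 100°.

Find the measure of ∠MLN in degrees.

1. ∠LJN = 80°  [linear pair at J on LM]
2. ∠JLN = 61°  [△NLJ]
3. ∠MLN = 61°  [J on ray LM]

∠MLN = 61°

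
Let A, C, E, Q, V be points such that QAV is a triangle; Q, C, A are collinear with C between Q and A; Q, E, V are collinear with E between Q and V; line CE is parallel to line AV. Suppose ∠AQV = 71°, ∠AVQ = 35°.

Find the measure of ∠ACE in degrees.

1. ∠QAV = 74°  [△QAV]
2. ∠ECQ = 74°  [CE∥AV, corresponding at C]
3. ∠ACE = 106°  [linear pair at C on QA]

∠ACE = 106°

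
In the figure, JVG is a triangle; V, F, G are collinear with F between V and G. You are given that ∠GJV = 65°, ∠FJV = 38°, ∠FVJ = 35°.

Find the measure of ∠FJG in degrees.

∠FJG = 27°

1. ∠JFV = 107°  [△JVF]
2. ∠GVJ = 35°  [F on ray VG]
3. ∠GFJ = 73°  [linear pair at F on VG]
4. ∠JGV = 80°  [△JVG]
5. ∠FGJ = 80°  [F on ray GV]
6. ∠FJG = 27°  [△JFG]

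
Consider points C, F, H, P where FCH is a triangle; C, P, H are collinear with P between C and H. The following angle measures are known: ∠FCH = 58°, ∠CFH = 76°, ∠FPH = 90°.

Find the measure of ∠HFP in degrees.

1. ∠CHF = 46°  [△FCH]
2. ∠FHP = 46°  [P on ray HC]
3. ∠HFP = 44°  [△FPH]

∠HFP = 44°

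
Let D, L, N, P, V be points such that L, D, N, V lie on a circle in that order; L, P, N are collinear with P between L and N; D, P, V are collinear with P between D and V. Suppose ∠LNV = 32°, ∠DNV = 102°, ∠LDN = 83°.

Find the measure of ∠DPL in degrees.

1. ∠LDV = 32°  [same arc LV]
2. ∠DLV = 78°  [cyclic LDNV, opposite ∠L+∠N]
3. ∠DVL = 70°  [△LDV]
4. ∠DNL = 70°  [same arc LD]
5. ∠DLN = 27°  [△LDN]
6. ∠DPL = 121°  [△LPD]

∠DPL = 121°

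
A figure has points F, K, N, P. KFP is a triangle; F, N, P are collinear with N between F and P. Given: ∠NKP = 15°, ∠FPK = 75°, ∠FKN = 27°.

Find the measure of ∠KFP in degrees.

∠KFP = 63°

1. ∠KPN = 75°  [N on ray PF]
2. ∠KNP = 90°  [△KNP]
3. ∠FNK = 90°  [linear pair at N on FP]
4. ∠KFN = 63°  [△KFN]
5. ∠KFP = 63°  [N on ray FP]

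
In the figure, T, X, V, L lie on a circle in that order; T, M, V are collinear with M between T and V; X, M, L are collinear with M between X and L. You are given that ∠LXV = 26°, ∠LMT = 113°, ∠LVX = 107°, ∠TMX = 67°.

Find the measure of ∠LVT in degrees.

1. ∠VLX = 47°  [△XVL]
2. ∠LMV = 67°  [linear pair at M on TV]
3. ∠LVT = 66°  [△VML]

∠LVT = 66°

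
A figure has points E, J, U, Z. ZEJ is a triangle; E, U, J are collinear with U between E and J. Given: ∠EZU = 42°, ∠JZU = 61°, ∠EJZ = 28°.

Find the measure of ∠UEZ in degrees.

1. ∠UJZ = 28°  [U on ray JE]
2. ∠JUZ = 91°  [△ZUJ]
3. ∠EUZ = 89°  [linear pair at U on EJ]
4. ∠UEZ = 49°  [△ZEU]

∠UEZ = 49°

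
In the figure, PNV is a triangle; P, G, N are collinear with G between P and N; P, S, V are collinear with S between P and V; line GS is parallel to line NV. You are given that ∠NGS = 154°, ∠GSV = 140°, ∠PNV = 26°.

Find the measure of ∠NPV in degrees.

∠NPV = 114°

1. ∠PGS = 26°  [linear pair at G on PN]
2. ∠GSP = 40°  [linear pair at S on PV]
3. ∠GPS = 114°  [△PGS]
4. ∠NPV = 114°  [G on PN, S on PV]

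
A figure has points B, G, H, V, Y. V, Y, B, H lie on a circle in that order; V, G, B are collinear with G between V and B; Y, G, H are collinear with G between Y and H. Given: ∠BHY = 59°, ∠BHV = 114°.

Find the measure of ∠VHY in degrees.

1. ∠BVY = 59°  [same arc YB]
2. ∠BYV = 66°  [cyclic VYBH, opposite ∠Y+∠H]
3. ∠VBY = 55°  [△VYB]
4. ∠VHY = 55°  [same arc VY]

∠VHY = 55°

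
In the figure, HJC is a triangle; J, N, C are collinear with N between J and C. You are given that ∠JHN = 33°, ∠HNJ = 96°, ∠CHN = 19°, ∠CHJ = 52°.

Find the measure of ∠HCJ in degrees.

∠HCJ = 77°

1. ∠CNH = 84°  [linear pair at N on JC]
2. ∠HCN = 77°  [△HNC]
3. ∠HCJ = 77°  [N on ray CJ]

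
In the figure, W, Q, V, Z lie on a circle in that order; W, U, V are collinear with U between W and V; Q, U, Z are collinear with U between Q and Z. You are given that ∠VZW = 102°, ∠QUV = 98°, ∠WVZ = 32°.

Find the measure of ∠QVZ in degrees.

1. ∠VWZ = 46°  [△WVZ]
2. ∠WUZ = 98°  [vertical angles at U]
3. ∠WQZ = 32°  [same arc WZ]
4. ∠QZW = 36°  [△WUZ]
5. ∠QWZ = 112°  [△WQZ]
6. ∠QVZ = 68°  [cyclic WQVZ, opposite ∠W+∠V]

∠QVZ = 68°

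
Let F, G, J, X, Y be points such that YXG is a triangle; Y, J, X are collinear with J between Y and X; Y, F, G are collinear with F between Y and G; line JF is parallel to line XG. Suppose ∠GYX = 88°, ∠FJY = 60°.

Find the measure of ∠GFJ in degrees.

1. ∠FYJ = 88°  [J on YX, F on YG]
2. ∠JFY = 32°  [△YJF]
3. ∠GFJ = 148°  [linear pair at F on YG]

∠GFJ = 148°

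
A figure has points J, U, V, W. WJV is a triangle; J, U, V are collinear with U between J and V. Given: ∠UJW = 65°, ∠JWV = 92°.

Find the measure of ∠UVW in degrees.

1. ∠VJW = 65°  [U on ray JV]
2. ∠JVW = 23°  [△WJV]
3. ∠UVW = 23°  [U on ray VJ]

∠UVW = 23°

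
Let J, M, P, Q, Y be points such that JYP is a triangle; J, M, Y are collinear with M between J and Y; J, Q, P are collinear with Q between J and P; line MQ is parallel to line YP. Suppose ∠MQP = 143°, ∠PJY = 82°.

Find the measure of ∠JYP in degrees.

1. ∠JQM = 37°  [linear pair at Q on JP]
2. ∠MJQ = 82°  [M on JY, Q on JP]
3. ∠JMQ = 61°  [△JMQ]
4. ∠JYP = 61°  [MQ∥YP, corresponding at M]

∠JYP = 61°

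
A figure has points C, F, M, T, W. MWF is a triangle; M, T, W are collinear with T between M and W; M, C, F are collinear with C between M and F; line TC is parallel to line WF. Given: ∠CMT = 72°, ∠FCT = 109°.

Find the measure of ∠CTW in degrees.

∠CTW = 143°

1. ∠MCT = 71°  [linear pair at C on MF]
2. ∠CTM = 37°  [△MTC]
3. ∠CTW = 143°  [linear pair at T on MW]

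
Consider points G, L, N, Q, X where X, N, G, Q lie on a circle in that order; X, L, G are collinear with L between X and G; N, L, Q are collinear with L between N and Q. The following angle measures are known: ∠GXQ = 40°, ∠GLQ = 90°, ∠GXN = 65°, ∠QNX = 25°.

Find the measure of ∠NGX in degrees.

∠NGX = 50°

1. ∠GNQ = 40°  [same arc GQ]
2. ∠NLX = 90°  [vertical angles at L]
3. ∠GLN = 90°  [linear pair at L on XG]
4. ∠NGX = 50°  [△NLG]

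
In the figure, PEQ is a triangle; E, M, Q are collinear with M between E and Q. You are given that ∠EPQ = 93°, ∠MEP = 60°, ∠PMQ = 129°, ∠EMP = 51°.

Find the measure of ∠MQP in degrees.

∠MQP = 27°

1. ∠PEQ = 60°  [M on ray EQ]
2. ∠EQP = 27°  [△PEQ]
3. ∠MQP = 27°  [M on ray QE]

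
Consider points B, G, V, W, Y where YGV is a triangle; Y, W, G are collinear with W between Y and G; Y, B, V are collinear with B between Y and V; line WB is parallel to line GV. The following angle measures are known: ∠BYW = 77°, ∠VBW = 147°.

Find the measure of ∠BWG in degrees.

∠BWG = 110°

1. ∠WBY = 33°  [linear pair at B on YV]
2. ∠BWY = 70°  [△YWB]
3. ∠BWG = 110°  [linear pair at W on YG]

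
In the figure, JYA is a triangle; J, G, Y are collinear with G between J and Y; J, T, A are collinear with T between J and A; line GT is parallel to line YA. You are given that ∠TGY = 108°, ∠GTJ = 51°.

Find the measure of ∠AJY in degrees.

∠AJY = 57°

1. ∠JGT = 72°  [linear pair at G on JY]
2. ∠GJT = 57°  [△JGT]
3. ∠AJY = 57°  [G on JY, T on JA]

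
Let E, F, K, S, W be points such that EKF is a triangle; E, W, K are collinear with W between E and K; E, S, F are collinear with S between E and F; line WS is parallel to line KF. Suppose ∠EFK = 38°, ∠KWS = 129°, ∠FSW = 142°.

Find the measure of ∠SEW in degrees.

1. ∠ESW = 38°  [WS∥KF, corresponding at S]
2. ∠EWS = 51°  [linear pair at W on EK]
3. ∠SEW = 91°  [△EWS]

∠SEW = 91°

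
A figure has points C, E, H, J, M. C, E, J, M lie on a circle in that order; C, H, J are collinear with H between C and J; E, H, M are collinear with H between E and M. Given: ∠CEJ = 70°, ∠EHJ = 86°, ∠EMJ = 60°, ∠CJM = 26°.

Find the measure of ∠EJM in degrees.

∠EJM = 76°

1. ∠CMJ = 110°  [cyclic CEJM, opposite ∠E+∠M]
2. ∠CHM = 86°  [vertical angles at H]
3. ∠CEM = 26°  [same arc CM]
4. ∠JCM = 44°  [△CJM]
5. ∠CME = 50°  [△CHM]
6. ∠ECM = 104°  [△CEM]
7. ∠EJM = 76°  [cyclic CEJM, opposite ∠C+∠J]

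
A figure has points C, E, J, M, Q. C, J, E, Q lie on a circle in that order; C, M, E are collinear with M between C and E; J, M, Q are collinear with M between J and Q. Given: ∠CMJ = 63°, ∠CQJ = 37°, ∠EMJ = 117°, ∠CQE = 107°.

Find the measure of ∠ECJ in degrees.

∠ECJ = 70°

1. ∠CEJ = 37°  [same arc CJ]
2. ∠CJE = 73°  [cyclic CJEQ, opposite ∠J+∠Q]
3. ∠ECJ = 70°  [△CJE]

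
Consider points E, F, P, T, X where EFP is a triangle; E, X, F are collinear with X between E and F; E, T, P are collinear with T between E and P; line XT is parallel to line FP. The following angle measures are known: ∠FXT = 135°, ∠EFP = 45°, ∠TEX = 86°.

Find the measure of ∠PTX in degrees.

1. ∠EXT = 45°  [linear pair at X on EF]
2. ∠ETX = 49°  [△EXT]
3. ∠PTX = 131°  [linear pair at T on EP]

∠PTX = 131°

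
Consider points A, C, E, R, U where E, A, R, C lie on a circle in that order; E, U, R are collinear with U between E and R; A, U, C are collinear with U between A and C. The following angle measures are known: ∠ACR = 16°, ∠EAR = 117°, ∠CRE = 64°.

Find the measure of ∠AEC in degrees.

∠AEC = 69°

1. ∠AER = 16°  [same arc AR]
2. ∠ARE = 47°  [△EAR]
3. ∠CAE = 64°  [same arc EC]
4. ∠ACE = 47°  [same arc EA]
5. ∠AEC = 69°  [△EAC]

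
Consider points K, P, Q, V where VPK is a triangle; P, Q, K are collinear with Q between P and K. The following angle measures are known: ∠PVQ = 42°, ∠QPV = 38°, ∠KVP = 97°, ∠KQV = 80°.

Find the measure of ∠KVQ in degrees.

1. ∠KPV = 38°  [Q on ray PK]
2. ∠PKV = 45°  [△VPK]
3. ∠QKV = 45°  [Q on ray KP]
4. ∠KVQ = 55°  [△VQK]

∠KVQ = 55°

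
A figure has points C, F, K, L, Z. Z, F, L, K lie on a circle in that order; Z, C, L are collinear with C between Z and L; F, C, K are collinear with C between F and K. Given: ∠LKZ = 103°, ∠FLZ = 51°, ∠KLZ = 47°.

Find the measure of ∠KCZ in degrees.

∠KCZ = 99°

1. ∠KZL = 30°  [△ZLK]
2. ∠FKZ = 51°  [same arc ZF]
3. ∠KCZ = 99°  [△ZCK]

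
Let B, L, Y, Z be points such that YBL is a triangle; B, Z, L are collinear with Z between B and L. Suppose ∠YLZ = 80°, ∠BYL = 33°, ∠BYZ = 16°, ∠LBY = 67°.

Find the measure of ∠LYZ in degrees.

1. ∠YBZ = 67°  [Z on ray BL]
2. ∠BZY = 97°  [△YBZ]
3. ∠LZY = 83°  [linear pair at Z on BL]
4. ∠LYZ = 17°  [△YZL]

∠LYZ = 17°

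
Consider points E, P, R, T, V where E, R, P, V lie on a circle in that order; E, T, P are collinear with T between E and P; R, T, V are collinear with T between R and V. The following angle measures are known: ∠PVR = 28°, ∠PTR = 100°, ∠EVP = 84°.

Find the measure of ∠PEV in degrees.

1. ∠PER = 28°  [same arc RP]
2. ∠ETV = 100°  [vertical angles at T]
3. ∠ERP = 96°  [cyclic ERPV, opposite ∠R+∠V]
4. ∠EPR = 56°  [△ERP]
5. ∠EVR = 56°  [same arc ER]
6. ∠PEV = 24°  [△ETV]

∠PEV = 24°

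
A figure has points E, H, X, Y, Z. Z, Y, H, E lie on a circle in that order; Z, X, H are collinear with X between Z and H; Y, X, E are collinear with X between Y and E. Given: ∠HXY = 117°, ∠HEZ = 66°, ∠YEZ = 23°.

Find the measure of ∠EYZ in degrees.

∠EYZ = 74°

1. ∠YXZ = 63°  [linear pair at X on ZH]
2. ∠HYZ = 114°  [cyclic ZYHE, opposite ∠Y+∠E]
3. ∠YHZ = 23°  [same arc ZY]
4. ∠HZY = 43°  [△ZYH]
5. ∠EYZ = 74°  [△ZXY]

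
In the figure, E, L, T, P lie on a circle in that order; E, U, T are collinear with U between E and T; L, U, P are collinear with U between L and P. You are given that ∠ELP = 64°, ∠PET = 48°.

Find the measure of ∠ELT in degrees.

∠ELT = 112°

1. ∠ETP = 64°  [same arc EP]
2. ∠EPT = 68°  [△ETP]
3. ∠ELT = 112°  [cyclic ELTP, opposite ∠L+∠P]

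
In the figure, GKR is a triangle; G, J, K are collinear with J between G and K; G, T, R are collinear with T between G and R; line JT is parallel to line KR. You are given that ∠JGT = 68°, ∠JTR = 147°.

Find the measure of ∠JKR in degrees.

1. ∠GTJ = 33°  [linear pair at T on GR]
2. ∠GJT = 79°  [△GJT]
3. ∠KJT = 101°  [linear pair at J on GK]
4. ∠JKR = 79°  [JT∥KR, co-interior at K–J]

∠JKR = 79°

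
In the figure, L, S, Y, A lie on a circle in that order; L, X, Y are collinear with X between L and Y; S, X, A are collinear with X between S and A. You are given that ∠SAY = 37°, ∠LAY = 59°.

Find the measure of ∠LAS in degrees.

1. ∠SLY = 37°  [same arc SY]
2. ∠LSY = 121°  [cyclic LSYA, opposite ∠S+∠A]
3. ∠LYS = 22°  [△LSY]
4. ∠LAS = 22°  [same arc LS]

∠LAS = 22°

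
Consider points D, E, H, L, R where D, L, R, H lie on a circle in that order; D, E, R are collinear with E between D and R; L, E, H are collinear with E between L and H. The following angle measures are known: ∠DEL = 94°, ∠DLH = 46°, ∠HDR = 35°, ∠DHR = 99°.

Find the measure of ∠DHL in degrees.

∠DHL = 59°

1. ∠HER = 94°  [vertical angles at E]
2. ∠DEH = 86°  [linear pair at E on DR]
3. ∠DHL = 59°  [△DEH]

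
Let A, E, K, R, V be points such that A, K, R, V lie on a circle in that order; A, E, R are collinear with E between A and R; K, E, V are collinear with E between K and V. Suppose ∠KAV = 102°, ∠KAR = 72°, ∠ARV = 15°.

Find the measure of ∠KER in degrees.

∠KER = 87°

1. ∠AKV = 15°  [same arc AV]
2. ∠AEK = 93°  [△AEK]
3. ∠KER = 87°  [linear pair at E on AR]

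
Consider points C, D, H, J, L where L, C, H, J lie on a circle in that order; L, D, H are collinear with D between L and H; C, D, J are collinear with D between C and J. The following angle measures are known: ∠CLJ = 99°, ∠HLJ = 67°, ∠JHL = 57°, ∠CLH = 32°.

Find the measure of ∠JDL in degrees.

∠JDL = 89°

1. ∠JCL = 57°  [same arc LJ]
2. ∠CJL = 24°  [△LCJ]
3. ∠JDL = 89°  [△LDJ]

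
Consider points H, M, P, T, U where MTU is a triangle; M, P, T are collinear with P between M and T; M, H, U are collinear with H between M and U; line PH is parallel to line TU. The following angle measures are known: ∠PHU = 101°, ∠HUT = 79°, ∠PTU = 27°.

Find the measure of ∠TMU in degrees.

1. ∠MUT = 79°  [H on ray UM]
2. ∠MTU = 27°  [P on ray TM]
3. ∠TMU = 74°  [△MTU]

∠TMU = 74°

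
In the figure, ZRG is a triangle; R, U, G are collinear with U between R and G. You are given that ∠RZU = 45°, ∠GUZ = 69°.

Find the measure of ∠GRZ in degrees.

∠GRZ = 24°

1. ∠RUZ = 111°  [linear pair at U on RG]
2. ∠URZ = 24°  [△ZRU]
3. ∠GRZ = 24°  [U on ray RG]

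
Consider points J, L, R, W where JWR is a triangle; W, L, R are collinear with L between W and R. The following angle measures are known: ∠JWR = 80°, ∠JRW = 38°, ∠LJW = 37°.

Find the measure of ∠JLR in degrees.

1. ∠JWL = 80°  [L on ray WR]
2. ∠JLW = 63°  [△JWL]
3. ∠JLR = 117°  [linear pair at L on WR]

∠JLR = 117°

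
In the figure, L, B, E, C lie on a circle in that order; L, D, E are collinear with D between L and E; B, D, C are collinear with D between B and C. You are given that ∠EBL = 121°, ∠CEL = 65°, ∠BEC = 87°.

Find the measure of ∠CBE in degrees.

∠CBE = 56°

1. ∠ECL = 59°  [cyclic LBEC, opposite ∠B+∠C]
2. ∠CLE = 56°  [△LEC]
3. ∠CBE = 56°  [same arc EC]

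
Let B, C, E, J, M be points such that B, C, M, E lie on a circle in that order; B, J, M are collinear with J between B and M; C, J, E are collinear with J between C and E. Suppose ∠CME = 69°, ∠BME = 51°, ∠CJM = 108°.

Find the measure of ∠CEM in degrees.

1. ∠BCE = 51°  [same arc BE]
2. ∠BJC = 72°  [linear pair at J on BM]
3. ∠CBM = 57°  [△BJC]
4. ∠CEM = 57°  [same arc CM]

∠CEM = 57°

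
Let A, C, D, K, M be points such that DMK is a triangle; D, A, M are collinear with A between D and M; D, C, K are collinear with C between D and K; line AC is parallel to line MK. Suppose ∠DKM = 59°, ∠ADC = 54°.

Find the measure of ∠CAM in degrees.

∠CAM = 113°

1. ∠ACD = 59°  [AC∥MK, corresponding at C]
2. ∠CAD = 67°  [△DAC]
3. ∠CAM = 113°  [linear pair at A on DM]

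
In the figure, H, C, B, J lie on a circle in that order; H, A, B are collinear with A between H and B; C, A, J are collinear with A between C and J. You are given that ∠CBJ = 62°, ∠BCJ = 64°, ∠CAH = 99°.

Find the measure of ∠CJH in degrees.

1. ∠BHJ = 64°  [same arc BJ]
2. ∠BAJ = 99°  [vertical angles at A]
3. ∠HAJ = 81°  [linear pair at A on HB]
4. ∠CJH = 35°  [△HAJ]

∠CJH = 35°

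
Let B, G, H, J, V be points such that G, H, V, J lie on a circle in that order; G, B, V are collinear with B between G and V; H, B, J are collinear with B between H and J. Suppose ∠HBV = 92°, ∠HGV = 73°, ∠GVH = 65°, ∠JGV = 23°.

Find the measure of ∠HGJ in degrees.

1. ∠GBH = 88°  [linear pair at B on GV]
2. ∠GHJ = 19°  [△GBH]
3. ∠GJH = 65°  [same arc GH]
4. ∠HGJ = 96°  [△GHJ]

∠HGJ = 96°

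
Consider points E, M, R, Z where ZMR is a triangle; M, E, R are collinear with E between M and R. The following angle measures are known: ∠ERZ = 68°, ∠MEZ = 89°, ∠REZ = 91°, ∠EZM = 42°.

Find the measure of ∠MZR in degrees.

1. ∠MRZ = 68°  [E on ray RM]
2. ∠EMZ = 49°  [△ZME]
3. ∠RMZ = 49°  [E on ray MR]
4. ∠MZR = 63°  [△ZMR]

∠MZR = 63°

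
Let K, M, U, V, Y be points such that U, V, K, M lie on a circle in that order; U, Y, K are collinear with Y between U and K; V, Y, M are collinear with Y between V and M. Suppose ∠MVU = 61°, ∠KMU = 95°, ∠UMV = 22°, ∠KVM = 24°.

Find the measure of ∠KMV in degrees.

1. ∠MUV = 97°  [△UVM]
2. ∠MKV = 83°  [cyclic UVKM, opposite ∠U+∠K]
3. ∠KMV = 73°  [△VKM]

∠KMV = 73°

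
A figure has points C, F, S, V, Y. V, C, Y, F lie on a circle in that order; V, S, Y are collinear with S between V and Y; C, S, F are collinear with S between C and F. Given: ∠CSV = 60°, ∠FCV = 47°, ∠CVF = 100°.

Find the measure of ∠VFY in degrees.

∠VFY = 106°

1. ∠FSY = 60°  [vertical angles at S]
2. ∠FYV = 47°  [same arc VF]
3. ∠CFV = 33°  [△VCF]
4. ∠FSV = 120°  [linear pair at S on VY]
5. ∠FVY = 27°  [△VSF]
6. ∠VFY = 106°  [△VYF]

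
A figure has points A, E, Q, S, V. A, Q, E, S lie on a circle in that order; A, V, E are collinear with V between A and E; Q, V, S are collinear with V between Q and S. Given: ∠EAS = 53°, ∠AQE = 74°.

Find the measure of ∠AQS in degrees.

∠AQS = 21°

1. ∠ASE = 106°  [cyclic AQES, opposite ∠Q+∠S]
2. ∠AES = 21°  [△AES]
3. ∠AQS = 21°  [same arc AS]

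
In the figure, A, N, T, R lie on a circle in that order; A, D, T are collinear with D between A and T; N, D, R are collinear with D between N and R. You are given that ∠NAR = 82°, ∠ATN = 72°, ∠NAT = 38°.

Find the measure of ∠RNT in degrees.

1. ∠NTR = 98°  [cyclic ANTR, opposite ∠A+∠T]
2. ∠NRT = 38°  [same arc NT]
3. ∠RNT = 44°  [△NTR]

∠RNT = 44°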